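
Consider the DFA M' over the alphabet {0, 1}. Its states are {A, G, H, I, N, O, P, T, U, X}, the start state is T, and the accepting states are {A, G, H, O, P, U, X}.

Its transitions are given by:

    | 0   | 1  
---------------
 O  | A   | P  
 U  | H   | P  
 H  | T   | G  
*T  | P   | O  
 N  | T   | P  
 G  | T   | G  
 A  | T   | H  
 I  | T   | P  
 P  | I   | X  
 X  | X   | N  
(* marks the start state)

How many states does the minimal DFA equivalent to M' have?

6

States {U} cannot be reached from the start state, so discard them.
P0 = {A,G,H,O,P,X} | {I,N,T}.
Refine {A,G,H,O,P,X} on symbol 0: members go to different blocks, giving {A,G,H,P} and {O,X}.
Refine {A,G,H,P} on symbol 1: members go to different blocks, giving {A,G,H} and {P}.
Refine {I,N,T} on symbol 0: members go to different blocks, giving {I,N} and {T}.
Refine {O,X} on symbol 0: members go to different blocks, giving {O} and {X}.
The partition is now stable with 6 blocks: {A,G,H} | {I,N} | {O} | {P} | {T} | {X}.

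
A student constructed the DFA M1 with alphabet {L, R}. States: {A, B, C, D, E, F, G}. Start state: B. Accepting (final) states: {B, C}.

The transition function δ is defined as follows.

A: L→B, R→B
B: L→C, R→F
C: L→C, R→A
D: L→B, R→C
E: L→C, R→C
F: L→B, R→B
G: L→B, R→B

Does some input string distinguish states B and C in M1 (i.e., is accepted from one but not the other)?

Reachable states from the start: {A,B,C,F}. Unreachable: {D,E,G} — drop them.
P0 = {B,C} | {A,F}.
Stable partition: {B,C} | {A,F} — 2 equivalence classes.
B and C lie in the same block of the stable partition, so they are equivalent — no string distinguishes them.

No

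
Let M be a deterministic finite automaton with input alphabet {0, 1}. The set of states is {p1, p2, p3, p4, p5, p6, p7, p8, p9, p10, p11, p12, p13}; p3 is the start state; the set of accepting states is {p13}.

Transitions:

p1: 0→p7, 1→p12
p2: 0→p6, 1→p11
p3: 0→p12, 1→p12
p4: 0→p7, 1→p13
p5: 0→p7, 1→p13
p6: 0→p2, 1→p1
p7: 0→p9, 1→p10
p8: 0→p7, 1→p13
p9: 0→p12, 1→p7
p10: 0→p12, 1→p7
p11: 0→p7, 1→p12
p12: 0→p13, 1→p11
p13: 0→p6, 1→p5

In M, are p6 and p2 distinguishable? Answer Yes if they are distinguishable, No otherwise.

Reachable states from the start: {p1,p2,p3,p5,p6,p7,p9,p10,p11,p12,p13}. Unreachable: {p4,p8} — drop them.
Initial partition by acceptance: {p13} | {p1,p2,p3,p5,p6,p7,p9,p10,p11,p12}.
Split {p1,p2,p3,p5,p6,p7,p9,p10,p11,p12} by δ(·,0) → {p1,p2,p3,p5,p6,p7,p9,p10,p11} and {p12}.
Split {p1,p2,p3,p5,p6,p7,p9,p10,p11} by δ(·,0) → {p1,p2,p5,p6,p7,p11} and {p3,p9,p10}.
Split {p1,p2,p5,p6,p7,p11} by δ(·,0) → {p1,p2,p5,p6,p11} and {p7}.
Refine {p1,p2,p5,p6,p11} on symbol 0: members go to different blocks, giving {p1,p5,p11} and {p2,p6}.
Refine {p1,p5,p11} on symbol 1: members go to different blocks, giving {p1,p11} and {p5}.
Refine {p3,p9,p10} on symbol 1: members go to different blocks, giving {p9,p10} and {p3}.
The partition is now stable with 8 blocks: {p13} | {p1,p11} | {p12} | {p9,p10} | {p7} | {p2,p6} | {p5} | {p3}.
p6 and p2 lie in the same block of the stable partition, so they are equivalent — no string distinguishes them.

No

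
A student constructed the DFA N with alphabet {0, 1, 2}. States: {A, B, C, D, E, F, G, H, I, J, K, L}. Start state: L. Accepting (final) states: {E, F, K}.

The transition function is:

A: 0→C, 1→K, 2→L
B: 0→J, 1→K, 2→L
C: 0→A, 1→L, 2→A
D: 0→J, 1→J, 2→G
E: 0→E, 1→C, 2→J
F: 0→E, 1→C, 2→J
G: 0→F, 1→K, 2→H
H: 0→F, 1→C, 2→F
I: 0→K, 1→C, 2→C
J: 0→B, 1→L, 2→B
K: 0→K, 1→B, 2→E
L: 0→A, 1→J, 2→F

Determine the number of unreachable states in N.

4

Starting at L and following transitions, the reachable set is {A, B, C, E, F, J, K, L}. That leaves D, G, H, I unreachable — 4 in total.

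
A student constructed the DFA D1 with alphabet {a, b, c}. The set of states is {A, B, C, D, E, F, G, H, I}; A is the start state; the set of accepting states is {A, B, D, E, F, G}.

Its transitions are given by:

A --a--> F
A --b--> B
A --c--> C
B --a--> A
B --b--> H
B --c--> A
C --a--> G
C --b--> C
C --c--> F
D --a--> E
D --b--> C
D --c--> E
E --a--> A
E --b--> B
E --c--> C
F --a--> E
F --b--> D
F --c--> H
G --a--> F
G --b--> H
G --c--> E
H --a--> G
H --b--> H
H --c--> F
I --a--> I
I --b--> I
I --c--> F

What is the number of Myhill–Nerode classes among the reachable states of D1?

3

First remove the unreachable states {I}; 8 states remain.
P0 = {A,B,D,E,F,G} | {C,H}.
Refine {A,B,D,E,F,G} on symbol b: members go to different blocks, giving {A,E,F} and {B,D,G}.
The partition is now stable with 3 blocks: {A,E,F} | {C,H} | {B,D,G}.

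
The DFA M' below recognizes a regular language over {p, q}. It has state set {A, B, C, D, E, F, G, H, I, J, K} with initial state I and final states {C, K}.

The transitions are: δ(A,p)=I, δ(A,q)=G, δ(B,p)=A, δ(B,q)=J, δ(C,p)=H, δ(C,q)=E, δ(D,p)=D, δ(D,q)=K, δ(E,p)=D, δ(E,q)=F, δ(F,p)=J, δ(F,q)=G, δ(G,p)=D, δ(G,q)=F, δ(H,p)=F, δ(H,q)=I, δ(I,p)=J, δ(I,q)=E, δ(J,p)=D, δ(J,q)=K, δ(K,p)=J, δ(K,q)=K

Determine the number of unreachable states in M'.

4

Starting at I and following transitions, the reachable set is {D, E, F, G, I, J, K}. That leaves A, B, C, H unreachable — 4 in total.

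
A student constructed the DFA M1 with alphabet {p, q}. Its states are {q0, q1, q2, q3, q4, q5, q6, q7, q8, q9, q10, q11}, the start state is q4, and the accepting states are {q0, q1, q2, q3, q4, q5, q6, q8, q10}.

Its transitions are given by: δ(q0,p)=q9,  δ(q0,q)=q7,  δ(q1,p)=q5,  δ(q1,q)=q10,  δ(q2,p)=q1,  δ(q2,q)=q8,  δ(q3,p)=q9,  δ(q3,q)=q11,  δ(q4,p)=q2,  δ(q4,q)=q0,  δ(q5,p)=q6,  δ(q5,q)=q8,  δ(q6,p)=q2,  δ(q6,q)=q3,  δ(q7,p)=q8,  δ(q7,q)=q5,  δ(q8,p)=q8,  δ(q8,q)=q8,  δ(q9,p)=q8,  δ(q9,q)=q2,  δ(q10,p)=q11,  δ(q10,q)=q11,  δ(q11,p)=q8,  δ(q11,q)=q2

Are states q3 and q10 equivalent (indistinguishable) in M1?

Yes

Every state is reachable, so we keep all 12.
Start with accepting vs non-accepting: {q0,q1,q2,q3,q4,q5,q6,q8,q10} | {q7,q9,q11}.
On input p, block {q0,q1,q2,q3,q4,q5,q6,q8,q10} splits into {q1,q2,q4,q5,q6,q8} and {q0,q3,q10}.
Refine {q1,q2,q4,q5,q6,q8} on symbol q: members go to different blocks, giving {q1,q4,q6} and {q2,q5,q8}.
Split {q2,q5,q8} by δ(·,p) → {q2,q5} and {q8}.
Stable partition: {q1,q4,q6} | {q7,q9,q11} | {q0,q3,q10} | {q2,q5} | {q8} — 5 equivalence classes.
q3 and q10 lie in the same block of the stable partition, so they are equivalent — no string distinguishes them.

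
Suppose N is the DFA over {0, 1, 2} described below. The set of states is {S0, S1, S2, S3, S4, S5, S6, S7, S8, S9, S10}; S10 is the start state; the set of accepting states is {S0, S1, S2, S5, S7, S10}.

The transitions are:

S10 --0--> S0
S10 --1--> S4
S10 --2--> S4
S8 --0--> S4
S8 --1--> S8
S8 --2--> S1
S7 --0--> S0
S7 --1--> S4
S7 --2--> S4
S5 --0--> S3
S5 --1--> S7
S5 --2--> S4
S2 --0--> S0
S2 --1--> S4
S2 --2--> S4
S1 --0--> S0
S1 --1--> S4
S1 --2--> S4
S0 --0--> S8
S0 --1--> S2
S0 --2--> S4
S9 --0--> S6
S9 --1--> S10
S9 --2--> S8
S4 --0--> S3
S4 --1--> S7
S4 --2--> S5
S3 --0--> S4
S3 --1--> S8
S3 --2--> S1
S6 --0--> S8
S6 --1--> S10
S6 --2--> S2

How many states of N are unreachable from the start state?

No path from S10 leads to S6, S9; the other 9 states are all reachable.

2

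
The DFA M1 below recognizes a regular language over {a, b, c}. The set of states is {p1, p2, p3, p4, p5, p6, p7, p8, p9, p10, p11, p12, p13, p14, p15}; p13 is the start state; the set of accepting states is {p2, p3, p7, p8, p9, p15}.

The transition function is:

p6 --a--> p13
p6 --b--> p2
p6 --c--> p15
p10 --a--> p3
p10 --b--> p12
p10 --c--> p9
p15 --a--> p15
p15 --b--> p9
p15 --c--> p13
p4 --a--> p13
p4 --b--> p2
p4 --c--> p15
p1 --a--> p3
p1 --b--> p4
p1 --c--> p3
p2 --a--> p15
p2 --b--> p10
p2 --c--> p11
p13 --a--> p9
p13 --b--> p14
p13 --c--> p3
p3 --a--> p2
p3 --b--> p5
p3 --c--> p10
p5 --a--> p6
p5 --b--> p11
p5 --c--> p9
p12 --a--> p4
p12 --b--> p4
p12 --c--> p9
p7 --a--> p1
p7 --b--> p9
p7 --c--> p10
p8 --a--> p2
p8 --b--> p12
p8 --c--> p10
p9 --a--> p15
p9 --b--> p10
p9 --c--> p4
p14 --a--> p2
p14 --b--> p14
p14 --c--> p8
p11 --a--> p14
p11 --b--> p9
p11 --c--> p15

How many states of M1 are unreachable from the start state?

2

No path from p13 leads to p1, p7; the other 13 states are all reachable.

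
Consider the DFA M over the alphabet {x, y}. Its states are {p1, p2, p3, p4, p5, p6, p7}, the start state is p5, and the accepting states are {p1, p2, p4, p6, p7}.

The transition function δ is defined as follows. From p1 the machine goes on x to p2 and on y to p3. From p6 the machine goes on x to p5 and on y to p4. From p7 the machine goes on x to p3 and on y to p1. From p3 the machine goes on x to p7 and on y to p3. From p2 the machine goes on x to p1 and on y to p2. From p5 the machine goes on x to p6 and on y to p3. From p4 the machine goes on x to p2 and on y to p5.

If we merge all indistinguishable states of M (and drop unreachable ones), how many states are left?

Every state is reachable, so we keep all 7.
P0 = {p1,p2,p4,p6,p7} | {p3,p5}.
Refine {p1,p2,p4,p6,p7} on symbol x: members go to different blocks, giving {p1,p2,p4} and {p6,p7}.
On input y, block {p1,p2,p4} splits into {p1,p4} and {p2}.
The partition is now stable with 4 blocks: {p1,p4} | {p3,p5} | {p6,p7} | {p2}.

4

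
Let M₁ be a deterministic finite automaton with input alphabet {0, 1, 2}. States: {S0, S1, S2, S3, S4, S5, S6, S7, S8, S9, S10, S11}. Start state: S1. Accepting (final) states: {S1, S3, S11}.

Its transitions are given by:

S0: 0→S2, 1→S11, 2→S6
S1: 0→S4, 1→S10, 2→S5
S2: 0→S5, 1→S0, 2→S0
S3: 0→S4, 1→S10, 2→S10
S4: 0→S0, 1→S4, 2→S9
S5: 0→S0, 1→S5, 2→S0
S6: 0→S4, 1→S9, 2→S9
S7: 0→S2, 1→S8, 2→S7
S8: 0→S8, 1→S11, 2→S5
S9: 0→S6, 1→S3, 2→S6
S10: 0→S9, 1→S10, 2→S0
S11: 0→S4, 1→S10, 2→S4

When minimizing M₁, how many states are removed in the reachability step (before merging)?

Starting at S1 and following transitions, the reachable set is {S0, S1, S2, S3, S4, S5, S6, S9, S10, S11}. That leaves S7, S8 unreachable — 2 in total.

2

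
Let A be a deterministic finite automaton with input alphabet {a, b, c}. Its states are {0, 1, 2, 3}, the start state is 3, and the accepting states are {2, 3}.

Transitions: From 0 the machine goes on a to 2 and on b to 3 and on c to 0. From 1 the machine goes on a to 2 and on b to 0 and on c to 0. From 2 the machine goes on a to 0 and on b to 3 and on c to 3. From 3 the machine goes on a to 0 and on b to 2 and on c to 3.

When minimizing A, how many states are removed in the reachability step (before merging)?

BFS from 3 reaches {0, 2, 3}; the 1 state(s) 1 are never visited.

1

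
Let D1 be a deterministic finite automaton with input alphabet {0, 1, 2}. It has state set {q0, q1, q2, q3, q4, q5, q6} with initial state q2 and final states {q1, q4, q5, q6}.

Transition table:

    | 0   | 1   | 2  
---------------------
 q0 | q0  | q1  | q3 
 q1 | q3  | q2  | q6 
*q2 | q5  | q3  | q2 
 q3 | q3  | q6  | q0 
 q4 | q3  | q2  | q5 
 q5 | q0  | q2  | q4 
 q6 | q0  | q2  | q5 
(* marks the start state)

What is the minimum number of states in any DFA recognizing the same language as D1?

Every state is reachable, so we keep all 7.
Initial partition by acceptance: {q1,q4,q5,q6} | {q0,q2,q3}.
Split {q0,q2,q3} by δ(·,0) → {q0,q3} and {q2}.
Stable partition: {q1,q4,q5,q6} | {q0,q3} | {q2} — 3 equivalence classes.

3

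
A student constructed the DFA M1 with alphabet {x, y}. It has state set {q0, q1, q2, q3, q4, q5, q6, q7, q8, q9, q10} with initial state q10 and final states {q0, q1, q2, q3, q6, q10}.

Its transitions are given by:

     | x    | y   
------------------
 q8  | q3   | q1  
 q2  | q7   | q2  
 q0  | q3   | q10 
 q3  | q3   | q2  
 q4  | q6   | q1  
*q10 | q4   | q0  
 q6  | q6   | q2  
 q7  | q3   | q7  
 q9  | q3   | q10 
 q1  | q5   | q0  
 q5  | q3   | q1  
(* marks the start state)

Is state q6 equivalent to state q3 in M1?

Reachable states from the start: {q0,q1,q2,q3,q4,q5,q6,q7,q10}. Unreachable: {q8,q9} — drop them.
Initial partition by acceptance: {q0,q1,q2,q3,q6,q10} | {q4,q5,q7}.
On input x, block {q0,q1,q2,q3,q6,q10} splits into {q0,q3,q6} and {q1,q2,q10}.
Refine {q4,q5,q7} on symbol y: members go to different blocks, giving {q4,q5} and {q7}.
On input x, block {q1,q2,q10} splits into {q1,q10} and {q2}.
Refine {q0,q3,q6} on symbol y: members go to different blocks, giving {q3,q6} and {q0}.
No further refinement is possible. Final partition (6 blocks): {q3,q6} | {q4,q5} | {q1,q10} | {q7} | {q2} | {q0}.
q6 and q3 lie in the same block of the stable partition, so they are equivalent — no string distinguishes them.

Yes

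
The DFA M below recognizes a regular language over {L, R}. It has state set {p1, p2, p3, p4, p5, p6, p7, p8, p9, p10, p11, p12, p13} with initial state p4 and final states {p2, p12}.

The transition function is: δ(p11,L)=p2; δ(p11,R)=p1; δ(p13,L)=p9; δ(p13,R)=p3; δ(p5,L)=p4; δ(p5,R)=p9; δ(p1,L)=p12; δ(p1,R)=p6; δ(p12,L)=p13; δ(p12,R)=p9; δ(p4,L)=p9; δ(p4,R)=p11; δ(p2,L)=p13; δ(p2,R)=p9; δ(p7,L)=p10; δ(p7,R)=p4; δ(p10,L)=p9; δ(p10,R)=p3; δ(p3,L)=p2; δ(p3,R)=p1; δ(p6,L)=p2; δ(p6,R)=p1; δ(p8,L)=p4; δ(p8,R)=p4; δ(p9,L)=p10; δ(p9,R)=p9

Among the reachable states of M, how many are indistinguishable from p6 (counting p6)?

4

States {p5,p7,p8} cannot be reached from the start state, so discard them.
P0 = {p2,p12} | {p1,p3,p4,p6,p9,p10,p11,p13}.
Refine {p1,p3,p4,p6,p9,p10,p11,p13} on symbol L: members go to different blocks, giving {p1,p3,p6,p11} and {p4,p9,p10,p13}.
Refine {p4,p9,p10,p13} on symbol R: members go to different blocks, giving {p4,p10,p13} and {p9}.
Stable partition: {p2,p12} | {p1,p3,p6,p11} | {p4,p10,p13} | {p9} — 4 equivalence classes.
State p6 belongs to the block {p1,p3,p6,p11}, which has 4 states.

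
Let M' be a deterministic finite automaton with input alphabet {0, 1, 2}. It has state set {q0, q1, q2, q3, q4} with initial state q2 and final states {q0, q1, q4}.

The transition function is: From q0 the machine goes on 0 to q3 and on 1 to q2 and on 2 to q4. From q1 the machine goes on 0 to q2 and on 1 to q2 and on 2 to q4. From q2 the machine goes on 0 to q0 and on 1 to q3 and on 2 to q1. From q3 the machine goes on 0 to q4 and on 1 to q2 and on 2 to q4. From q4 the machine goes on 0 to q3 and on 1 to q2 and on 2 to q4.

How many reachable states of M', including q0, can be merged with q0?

P0 = {q0,q1,q4} | {q2,q3}.
Stable partition: {q0,q1,q4} | {q2,q3} — 2 equivalence classes.
The equivalence class containing q0 is {q0,q1,q4}, of size 3.

3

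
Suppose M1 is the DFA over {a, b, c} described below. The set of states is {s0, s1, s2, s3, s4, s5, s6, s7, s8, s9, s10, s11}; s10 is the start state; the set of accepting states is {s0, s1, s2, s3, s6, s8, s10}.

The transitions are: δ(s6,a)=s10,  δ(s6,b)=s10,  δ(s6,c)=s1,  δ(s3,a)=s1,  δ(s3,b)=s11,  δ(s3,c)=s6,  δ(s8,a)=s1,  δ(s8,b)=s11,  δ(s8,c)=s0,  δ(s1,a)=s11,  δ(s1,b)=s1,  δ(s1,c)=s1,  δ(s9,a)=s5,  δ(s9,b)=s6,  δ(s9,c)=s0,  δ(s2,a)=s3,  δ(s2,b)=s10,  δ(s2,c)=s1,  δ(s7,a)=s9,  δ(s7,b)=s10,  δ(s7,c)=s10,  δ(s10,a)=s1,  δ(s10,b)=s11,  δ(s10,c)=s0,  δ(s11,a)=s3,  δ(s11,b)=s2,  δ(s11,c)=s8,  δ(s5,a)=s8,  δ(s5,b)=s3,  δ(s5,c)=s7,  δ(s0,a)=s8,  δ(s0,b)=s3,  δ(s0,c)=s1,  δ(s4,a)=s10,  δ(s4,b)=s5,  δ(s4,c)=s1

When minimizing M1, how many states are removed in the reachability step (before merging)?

Starting at s10 and following transitions, the reachable set is {s0, s1, s2, s3, s6, s8, s10, s11}. That leaves s4, s5, s7, s9 unreachable — 4 in total.

4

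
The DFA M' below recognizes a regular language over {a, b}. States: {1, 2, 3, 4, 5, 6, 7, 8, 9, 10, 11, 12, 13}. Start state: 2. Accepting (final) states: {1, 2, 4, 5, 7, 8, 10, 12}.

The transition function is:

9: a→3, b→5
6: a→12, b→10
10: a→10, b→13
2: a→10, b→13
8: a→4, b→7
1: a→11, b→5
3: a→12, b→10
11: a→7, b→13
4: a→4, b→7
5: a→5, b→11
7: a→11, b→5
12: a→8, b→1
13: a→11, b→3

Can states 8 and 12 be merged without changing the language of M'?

Reachable states from the start: {1,2,3,4,5,7,8,10,11,12,13}. Unreachable: {6,9} — drop them.
Initial partition by acceptance: {1,2,4,5,7,8,10,12} | {3,11,13}.
Split {1,2,4,5,7,8,10,12} by δ(·,a) → {2,4,5,8,10,12} and {1,7}.
On input b, block {2,4,5,8,10,12} splits into {2,5,10} and {4,8,12}.
On input a, block {3,11,13} splits into {3} and {11} and {13}.
Refine {2,5,10} on symbol b: members go to different blocks, giving {2,10} and {5}.
Stable partition: {2,10} | {3} | {1,7} | {4,8,12} | {11} | {13} | {5} — 7 equivalence classes.
8 and 12 lie in the same block of the stable partition, so they are equivalent — no string distinguishes them.

Yes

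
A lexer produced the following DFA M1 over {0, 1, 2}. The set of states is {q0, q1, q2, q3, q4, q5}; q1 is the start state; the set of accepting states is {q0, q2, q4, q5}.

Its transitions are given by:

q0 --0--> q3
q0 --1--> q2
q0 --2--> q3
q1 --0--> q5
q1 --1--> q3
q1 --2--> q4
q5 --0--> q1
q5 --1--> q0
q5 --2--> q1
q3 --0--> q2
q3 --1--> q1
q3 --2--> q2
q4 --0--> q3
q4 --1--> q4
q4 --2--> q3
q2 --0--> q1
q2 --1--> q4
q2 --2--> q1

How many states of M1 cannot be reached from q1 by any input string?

Every one of the 6 states is reachable from q1.

0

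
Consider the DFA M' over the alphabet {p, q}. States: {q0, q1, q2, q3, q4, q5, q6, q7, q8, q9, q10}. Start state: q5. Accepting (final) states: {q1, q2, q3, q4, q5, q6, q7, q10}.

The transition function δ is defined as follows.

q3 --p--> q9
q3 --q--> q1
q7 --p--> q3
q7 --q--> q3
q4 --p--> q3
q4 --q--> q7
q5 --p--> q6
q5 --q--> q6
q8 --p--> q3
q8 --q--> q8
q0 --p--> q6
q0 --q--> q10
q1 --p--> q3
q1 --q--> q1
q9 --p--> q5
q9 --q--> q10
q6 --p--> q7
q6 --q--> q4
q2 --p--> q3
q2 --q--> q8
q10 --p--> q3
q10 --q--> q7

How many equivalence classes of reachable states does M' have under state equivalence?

7

Reachable states from the start: {q1,q3,q4,q5,q6,q7,q9,q10}. Unreachable: {q0,q2,q8} — drop them.
Start with accepting vs non-accepting: {q1,q3,q4,q5,q6,q7,q10} | {q9}.
Split {q1,q3,q4,q5,q6,q7,q10} by δ(·,p) → {q1,q4,q5,q6,q7,q10} and {q3}.
On input p, block {q1,q4,q5,q6,q7,q10} splits into {q1,q4,q7,q10} and {q5,q6}.
On input q, block {q1,q4,q7,q10} splits into {q1,q4,q10} and {q7}.
Refine {q1,q4,q10} on symbol q: members go to different blocks, giving {q4,q10} and {q1}.
Split {q5,q6} by δ(·,p) → {q5} and {q6}.
Stable partition: {q4,q10} | {q9} | {q3} | {q5} | {q7} | {q1} | {q6} — 7 equivalence classes.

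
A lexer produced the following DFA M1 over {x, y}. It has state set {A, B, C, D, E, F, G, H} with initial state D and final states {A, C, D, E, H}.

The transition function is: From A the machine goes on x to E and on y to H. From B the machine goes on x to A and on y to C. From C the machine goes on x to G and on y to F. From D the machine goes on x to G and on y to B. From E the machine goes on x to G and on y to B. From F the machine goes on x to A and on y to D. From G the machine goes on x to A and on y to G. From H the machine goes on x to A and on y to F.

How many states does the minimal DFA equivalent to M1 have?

Every state is reachable, so we keep all 8.
Start with accepting vs non-accepting: {A,C,D,E,H} | {B,F,G}.
Refine {A,C,D,E,H} on symbol x: members go to different blocks, giving {C,D,E} and {A,H}.
Refine {B,F,G} on symbol y: members go to different blocks, giving {B,F} and {G}.
Split {A,H} by δ(·,x) → {A} and {H}.
Stable partition: {C,D,E} | {B,F} | {A} | {G} | {H} — 5 equivalence classes.

5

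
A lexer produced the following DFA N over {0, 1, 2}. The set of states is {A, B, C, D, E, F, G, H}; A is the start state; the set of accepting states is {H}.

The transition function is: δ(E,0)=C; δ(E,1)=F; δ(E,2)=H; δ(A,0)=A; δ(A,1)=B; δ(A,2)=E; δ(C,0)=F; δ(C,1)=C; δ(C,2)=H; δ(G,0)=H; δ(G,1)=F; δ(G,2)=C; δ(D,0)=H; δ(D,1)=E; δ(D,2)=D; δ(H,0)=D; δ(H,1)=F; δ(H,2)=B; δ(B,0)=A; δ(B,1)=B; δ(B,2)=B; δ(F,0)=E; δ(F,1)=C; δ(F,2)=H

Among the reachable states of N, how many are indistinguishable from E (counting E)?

First remove the unreachable states {G}; 7 states remain.
P0 = {H} | {A,B,C,D,E,F}.
Split {A,B,C,D,E,F} by δ(·,0) → {A,B,C,E,F} and {D}.
Split {A,B,C,E,F} by δ(·,2) → {C,E,F} and {A,B}.
Split {A,B} by δ(·,2) → {A} and {B}.
Stable partition: {H} | {C,E,F} | {D} | {A} | {B} — 5 equivalence classes.
State E belongs to the block {C,E,F}, which has 3 states.

3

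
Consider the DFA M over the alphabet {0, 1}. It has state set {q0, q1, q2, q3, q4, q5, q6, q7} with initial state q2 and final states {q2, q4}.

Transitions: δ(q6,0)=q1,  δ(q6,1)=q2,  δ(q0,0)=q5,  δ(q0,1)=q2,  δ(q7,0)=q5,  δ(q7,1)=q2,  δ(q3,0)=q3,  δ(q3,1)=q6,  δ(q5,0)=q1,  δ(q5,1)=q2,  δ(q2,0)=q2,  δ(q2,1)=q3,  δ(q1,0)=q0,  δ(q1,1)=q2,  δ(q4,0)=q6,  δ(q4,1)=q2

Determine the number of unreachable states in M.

No path from q2 leads to q4, q7; the other 6 states are all reachable.

2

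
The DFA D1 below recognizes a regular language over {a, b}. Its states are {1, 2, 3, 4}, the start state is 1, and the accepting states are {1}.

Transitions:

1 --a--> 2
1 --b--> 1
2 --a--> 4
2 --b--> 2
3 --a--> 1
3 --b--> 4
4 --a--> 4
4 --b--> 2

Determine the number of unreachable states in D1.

Starting at 1 and following transitions, the reachable set is {1, 2, 4}. That leaves 3 unreachable — 1 in total.

1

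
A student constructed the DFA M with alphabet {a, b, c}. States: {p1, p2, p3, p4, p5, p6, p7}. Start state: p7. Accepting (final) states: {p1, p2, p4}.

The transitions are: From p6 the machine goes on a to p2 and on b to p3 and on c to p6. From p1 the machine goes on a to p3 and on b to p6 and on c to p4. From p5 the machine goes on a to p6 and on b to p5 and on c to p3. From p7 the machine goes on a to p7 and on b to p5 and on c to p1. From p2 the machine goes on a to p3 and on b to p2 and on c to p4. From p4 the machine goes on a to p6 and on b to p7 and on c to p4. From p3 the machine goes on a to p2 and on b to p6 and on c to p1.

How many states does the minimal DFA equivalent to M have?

P0 = {p1,p2,p4} | {p3,p5,p6,p7}.
Split {p1,p2,p4} by δ(·,b) → {p1,p4} and {p2}.
Refine {p3,p5,p6,p7} on symbol a: members go to different blocks, giving {p3,p6} and {p5,p7}.
Refine {p1,p4} on symbol b: members go to different blocks, giving {p1} and {p4}.
Refine {p3,p6} on symbol c: members go to different blocks, giving {p3} and {p6}.
Split {p5,p7} by δ(·,a) → {p5} and {p7}.
The partition is now stable with 7 blocks: {p1} | {p3} | {p2} | {p5} | {p4} | {p6} | {p7}.

7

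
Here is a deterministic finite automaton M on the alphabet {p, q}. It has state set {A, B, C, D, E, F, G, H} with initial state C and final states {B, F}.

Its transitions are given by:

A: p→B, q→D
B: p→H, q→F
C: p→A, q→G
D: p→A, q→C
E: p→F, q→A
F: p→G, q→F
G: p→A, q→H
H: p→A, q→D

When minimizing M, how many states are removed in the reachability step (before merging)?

Starting at C and following transitions, the reachable set is {A, B, C, D, F, G, H}. That leaves E unreachable — 1 in total.

1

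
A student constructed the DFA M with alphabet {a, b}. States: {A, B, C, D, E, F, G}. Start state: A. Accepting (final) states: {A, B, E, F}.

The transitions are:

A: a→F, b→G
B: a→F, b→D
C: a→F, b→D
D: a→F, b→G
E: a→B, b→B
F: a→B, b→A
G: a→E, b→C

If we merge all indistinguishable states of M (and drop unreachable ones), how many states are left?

3

Start with accepting vs non-accepting: {A,B,E,F} | {C,D,G}.
Split {A,B,E,F} by δ(·,b) → {A,B} and {E,F}.
No further refinement is possible. Final partition (3 blocks): {A,B} | {C,D,G} | {E,F}.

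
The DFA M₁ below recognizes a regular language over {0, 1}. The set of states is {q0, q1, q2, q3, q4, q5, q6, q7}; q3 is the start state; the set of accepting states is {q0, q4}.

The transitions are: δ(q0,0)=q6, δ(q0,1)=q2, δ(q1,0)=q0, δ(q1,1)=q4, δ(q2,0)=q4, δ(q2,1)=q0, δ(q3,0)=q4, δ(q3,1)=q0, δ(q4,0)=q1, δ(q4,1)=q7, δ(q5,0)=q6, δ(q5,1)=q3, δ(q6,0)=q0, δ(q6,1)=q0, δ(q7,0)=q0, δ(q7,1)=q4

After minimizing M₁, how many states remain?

2

States {q5} cannot be reached from the start state, so discard them.
Start with accepting vs non-accepting: {q0,q4} | {q1,q2,q3,q6,q7}.
No further refinement is possible. Final partition (2 blocks): {q0,q4} | {q1,q2,q3,q6,q7}.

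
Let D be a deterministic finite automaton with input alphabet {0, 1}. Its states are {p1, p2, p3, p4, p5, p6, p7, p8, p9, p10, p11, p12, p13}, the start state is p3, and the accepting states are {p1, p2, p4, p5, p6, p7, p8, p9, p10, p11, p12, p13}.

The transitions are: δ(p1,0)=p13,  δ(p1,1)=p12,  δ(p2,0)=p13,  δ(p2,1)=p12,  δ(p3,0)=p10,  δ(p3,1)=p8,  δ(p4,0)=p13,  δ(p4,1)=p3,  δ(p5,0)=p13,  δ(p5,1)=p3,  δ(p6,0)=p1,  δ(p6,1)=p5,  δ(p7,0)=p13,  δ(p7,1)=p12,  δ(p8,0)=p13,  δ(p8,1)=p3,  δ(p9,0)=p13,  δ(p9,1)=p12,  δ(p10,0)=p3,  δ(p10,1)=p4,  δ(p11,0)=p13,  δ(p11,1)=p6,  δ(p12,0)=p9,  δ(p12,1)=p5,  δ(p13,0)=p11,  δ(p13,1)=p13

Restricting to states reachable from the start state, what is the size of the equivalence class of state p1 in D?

3

First remove the unreachable states {p2,p7}; 11 states remain.
Start with accepting vs non-accepting: {p1,p4,p5,p6,p8,p9,p10,p11,p12,p13} | {p3}.
Refine {p1,p4,p5,p6,p8,p9,p10,p11,p12,p13} on symbol 0: members go to different blocks, giving {p1,p4,p5,p6,p8,p9,p11,p12,p13} and {p10}.
Split {p1,p4,p5,p6,p8,p9,p11,p12,p13} by δ(·,1) → {p1,p6,p9,p11,p12,p13} and {p4,p5,p8}.
Split {p1,p6,p9,p11,p12,p13} by δ(·,1) → {p1,p9,p11,p13} and {p6,p12}.
Split {p1,p9,p11,p13} by δ(·,1) → {p1,p9,p11} and {p13}.
No further refinement is possible. Final partition (6 blocks): {p1,p9,p11} | {p3} | {p10} | {p4,p5,p8} | {p6,p12} | {p13}.
State p1 belongs to the block {p1,p9,p11}, which has 3 states.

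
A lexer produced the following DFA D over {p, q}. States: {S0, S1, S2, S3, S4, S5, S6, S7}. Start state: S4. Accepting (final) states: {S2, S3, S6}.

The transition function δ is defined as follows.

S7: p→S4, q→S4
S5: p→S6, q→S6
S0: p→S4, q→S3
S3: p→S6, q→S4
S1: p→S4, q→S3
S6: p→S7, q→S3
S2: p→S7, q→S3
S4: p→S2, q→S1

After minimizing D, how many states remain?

5

First remove the unreachable states {S0,S5}; 6 states remain.
P0 = {S2,S3,S6} | {S1,S4,S7}.
On input p, block {S2,S3,S6} splits into {S2,S6} and {S3}.
On input p, block {S1,S4,S7} splits into {S1,S7} and {S4}.
Split {S1,S7} by δ(·,q) → {S1} and {S7}.
The partition is now stable with 5 blocks: {S2,S6} | {S1} | {S3} | {S4} | {S7}.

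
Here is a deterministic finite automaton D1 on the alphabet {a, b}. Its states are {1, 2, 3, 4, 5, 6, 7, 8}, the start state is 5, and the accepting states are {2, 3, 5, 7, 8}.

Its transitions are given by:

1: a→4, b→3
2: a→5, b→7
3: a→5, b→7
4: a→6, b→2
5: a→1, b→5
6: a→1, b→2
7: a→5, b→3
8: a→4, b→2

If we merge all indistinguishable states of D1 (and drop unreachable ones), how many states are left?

States {8} cannot be reached from the start state, so discard them.
Initial partition by acceptance: {2,3,5,7} | {1,4,6}.
Split {2,3,5,7} by δ(·,a) → {2,3,7} and {5}.
The partition is now stable with 3 blocks: {2,3,7} | {1,4,6} | {5}.

3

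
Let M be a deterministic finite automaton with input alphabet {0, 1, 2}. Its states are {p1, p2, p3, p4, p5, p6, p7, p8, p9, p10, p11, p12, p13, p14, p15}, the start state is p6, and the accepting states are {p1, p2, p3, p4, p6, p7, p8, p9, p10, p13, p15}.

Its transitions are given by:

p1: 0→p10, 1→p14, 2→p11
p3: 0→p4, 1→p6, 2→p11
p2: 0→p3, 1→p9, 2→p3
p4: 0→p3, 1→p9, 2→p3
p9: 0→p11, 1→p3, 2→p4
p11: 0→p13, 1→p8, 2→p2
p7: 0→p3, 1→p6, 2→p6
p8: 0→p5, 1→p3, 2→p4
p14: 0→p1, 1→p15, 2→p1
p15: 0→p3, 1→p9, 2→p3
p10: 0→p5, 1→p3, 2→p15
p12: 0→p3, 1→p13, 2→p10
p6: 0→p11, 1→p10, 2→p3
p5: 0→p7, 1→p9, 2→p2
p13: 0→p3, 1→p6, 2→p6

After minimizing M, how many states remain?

6

Reachable states from the start: {p2,p3,p4,p5,p6,p7,p8,p9,p10,p11,p13,p15}. Unreachable: {p1,p12,p14} — drop them.
Start with accepting vs non-accepting: {p2,p3,p4,p6,p7,p8,p9,p10,p13,p15} | {p5,p11}.
Refine {p2,p3,p4,p6,p7,p8,p9,p10,p13,p15} on symbol 0: members go to different blocks, giving {p2,p3,p4,p7,p13,p15} and {p6,p8,p9,p10}.
Split {p2,p3,p4,p7,p13,p15} by δ(·,2) → {p2,p4,p15} and {p7,p13} and {p3}.
Refine {p6,p8,p9,p10} on symbol 1: members go to different blocks, giving {p8,p9,p10} and {p6}.
Stable partition: {p2,p4,p15} | {p5,p11} | {p8,p9,p10} | {p7,p13} | {p3} | {p6} — 6 equivalence classes.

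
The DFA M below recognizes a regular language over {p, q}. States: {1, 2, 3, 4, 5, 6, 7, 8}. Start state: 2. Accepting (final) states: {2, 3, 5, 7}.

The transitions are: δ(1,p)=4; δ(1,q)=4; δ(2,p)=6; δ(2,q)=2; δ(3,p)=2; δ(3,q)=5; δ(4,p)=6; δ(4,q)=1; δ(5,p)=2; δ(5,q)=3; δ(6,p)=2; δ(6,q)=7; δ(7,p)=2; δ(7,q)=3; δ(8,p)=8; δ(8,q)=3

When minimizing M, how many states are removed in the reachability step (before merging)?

3

Starting at 2 and following transitions, the reachable set is {2, 3, 5, 6, 7}. That leaves 1, 4, 8 unreachable — 3 in total.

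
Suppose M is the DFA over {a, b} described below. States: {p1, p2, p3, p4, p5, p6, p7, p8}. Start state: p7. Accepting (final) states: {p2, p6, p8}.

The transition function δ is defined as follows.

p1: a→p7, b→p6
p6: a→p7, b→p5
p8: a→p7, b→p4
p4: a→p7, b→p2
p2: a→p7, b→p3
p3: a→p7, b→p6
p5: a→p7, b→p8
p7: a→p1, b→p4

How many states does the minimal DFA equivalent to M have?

All states are reachable from the start state.
P0 = {p2,p6,p8} | {p1,p3,p4,p5,p7}.
Refine {p1,p3,p4,p5,p7} on symbol b: members go to different blocks, giving {p1,p3,p4,p5} and {p7}.
The partition is now stable with 3 blocks: {p2,p6,p8} | {p1,p3,p4,p5} | {p7}.

3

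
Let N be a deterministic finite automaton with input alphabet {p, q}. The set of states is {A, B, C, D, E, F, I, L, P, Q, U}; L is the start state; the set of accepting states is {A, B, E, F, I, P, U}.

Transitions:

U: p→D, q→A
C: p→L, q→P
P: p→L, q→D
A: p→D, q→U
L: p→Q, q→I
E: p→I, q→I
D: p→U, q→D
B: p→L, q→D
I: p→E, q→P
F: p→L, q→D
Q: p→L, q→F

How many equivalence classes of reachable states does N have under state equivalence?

7

First remove the unreachable states {B,C}; 9 states remain.
P0 = {A,E,F,I,P,U} | {D,L,Q}.
On input p, block {A,E,F,I,P,U} splits into {A,F,P,U} and {E,I}.
On input q, block {A,F,P,U} splits into {A,U} and {F,P}.
Refine {D,L,Q} on symbol p: members go to different blocks, giving {L,Q} and {D}.
On input q, block {L,Q} splits into {Q} and {L}.
Refine {E,I} on symbol q: members go to different blocks, giving {I} and {E}.
The partition is now stable with 7 blocks: {A,U} | {Q} | {I} | {F,P} | {D} | {L} | {E}.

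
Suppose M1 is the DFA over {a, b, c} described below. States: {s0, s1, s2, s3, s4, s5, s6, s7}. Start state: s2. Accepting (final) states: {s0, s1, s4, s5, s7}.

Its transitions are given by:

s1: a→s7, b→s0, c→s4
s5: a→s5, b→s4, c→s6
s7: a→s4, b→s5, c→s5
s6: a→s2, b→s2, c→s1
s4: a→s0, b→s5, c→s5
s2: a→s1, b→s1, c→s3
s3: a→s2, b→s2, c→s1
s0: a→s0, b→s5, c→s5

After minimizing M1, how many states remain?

5

P0 = {s0,s1,s4,s5,s7} | {s2,s3,s6}.
Refine {s0,s1,s4,s5,s7} on symbol c: members go to different blocks, giving {s0,s1,s4,s7} and {s5}.
Split {s0,s1,s4,s7} by δ(·,b) → {s0,s4,s7} and {s1}.
Refine {s2,s3,s6} on symbol a: members go to different blocks, giving {s3,s6} and {s2}.
The partition is now stable with 5 blocks: {s0,s4,s7} | {s3,s6} | {s5} | {s1} | {s2}.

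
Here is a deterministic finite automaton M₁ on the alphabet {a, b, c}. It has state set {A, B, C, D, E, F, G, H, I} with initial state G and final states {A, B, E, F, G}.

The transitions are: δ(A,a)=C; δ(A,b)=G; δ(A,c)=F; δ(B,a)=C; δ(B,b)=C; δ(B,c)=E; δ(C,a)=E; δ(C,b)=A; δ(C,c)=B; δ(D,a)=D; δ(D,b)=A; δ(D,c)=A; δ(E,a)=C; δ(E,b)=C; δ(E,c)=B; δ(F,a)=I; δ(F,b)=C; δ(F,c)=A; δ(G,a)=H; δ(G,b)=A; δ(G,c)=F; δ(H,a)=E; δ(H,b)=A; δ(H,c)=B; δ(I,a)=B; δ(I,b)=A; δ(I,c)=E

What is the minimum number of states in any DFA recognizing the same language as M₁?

Reachable states from the start: {A,B,C,E,F,G,H,I}. Unreachable: {D} — drop them.
P0 = {A,B,E,F,G} | {C,H,I}.
Split {A,B,E,F,G} by δ(·,b) → {B,E,F} and {A,G}.
Split {B,E,F} by δ(·,c) → {B,E} and {F}.
The partition is now stable with 4 blocks: {B,E} | {C,H,I} | {A,G} | {F}.

4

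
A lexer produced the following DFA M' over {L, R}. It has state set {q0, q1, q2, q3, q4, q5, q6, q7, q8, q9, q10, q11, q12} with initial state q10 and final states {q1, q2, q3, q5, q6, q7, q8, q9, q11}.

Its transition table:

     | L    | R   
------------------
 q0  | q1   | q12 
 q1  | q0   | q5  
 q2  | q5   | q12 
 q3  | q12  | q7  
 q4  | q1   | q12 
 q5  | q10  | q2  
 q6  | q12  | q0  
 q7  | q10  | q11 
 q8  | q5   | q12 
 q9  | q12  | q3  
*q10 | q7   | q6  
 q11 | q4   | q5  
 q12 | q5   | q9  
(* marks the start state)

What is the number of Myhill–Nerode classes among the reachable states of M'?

10

Reachable states from the start: {q0,q1,q2,q3,q4,q5,q6,q7,q9,q10,q11,q12}. Unreachable: {q8} — drop them.
Start with accepting vs non-accepting: {q1,q2,q3,q5,q6,q7,q9,q11} | {q0,q4,q10,q12}.
On input L, block {q1,q2,q3,q5,q6,q7,q9,q11} splits into {q1,q3,q5,q6,q7,q9,q11} and {q2}.
Refine {q1,q3,q5,q6,q7,q9,q11} on symbol R: members go to different blocks, giving {q1,q3,q7,q9,q11} and {q5} and {q6}.
Refine {q1,q3,q7,q9,q11} on symbol R: members go to different blocks, giving {q3,q7,q9} and {q1,q11}.
On input R, block {q3,q7,q9} splits into {q3,q9} and {q7}.
Refine {q3,q9} on symbol R: members go to different blocks, giving {q3} and {q9}.
On input L, block {q0,q4,q10,q12} splits into {q0,q4} and {q10} and {q12}.
The partition is now stable with 10 blocks: {q3} | {q0,q4} | {q2} | {q5} | {q6} | {q1,q11} | {q7} | {q9} | {q10} | {q12}.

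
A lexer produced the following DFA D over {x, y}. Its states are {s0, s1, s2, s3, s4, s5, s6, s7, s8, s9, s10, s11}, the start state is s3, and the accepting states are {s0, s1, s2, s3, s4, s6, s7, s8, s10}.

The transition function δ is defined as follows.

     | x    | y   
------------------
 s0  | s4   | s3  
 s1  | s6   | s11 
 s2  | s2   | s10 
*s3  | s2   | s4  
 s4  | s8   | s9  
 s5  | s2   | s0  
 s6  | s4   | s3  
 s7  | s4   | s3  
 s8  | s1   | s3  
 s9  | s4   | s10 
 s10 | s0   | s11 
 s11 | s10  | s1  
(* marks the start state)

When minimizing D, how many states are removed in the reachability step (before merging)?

2

Starting at s3 and following transitions, the reachable set is {s0, s1, s2, s3, s4, s6, s8, s9, s10, s11}. That leaves s5, s7 unreachable — 2 in total.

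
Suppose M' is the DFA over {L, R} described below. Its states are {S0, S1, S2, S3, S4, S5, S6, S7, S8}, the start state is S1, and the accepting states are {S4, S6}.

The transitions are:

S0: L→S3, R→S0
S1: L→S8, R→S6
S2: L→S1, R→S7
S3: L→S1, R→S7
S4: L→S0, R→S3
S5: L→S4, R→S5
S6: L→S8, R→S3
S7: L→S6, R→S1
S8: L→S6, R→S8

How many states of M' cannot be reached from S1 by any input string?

Starting at S1 and following transitions, the reachable set is {S1, S3, S6, S7, S8}. That leaves S0, S2, S4, S5 unreachable — 4 in total.

4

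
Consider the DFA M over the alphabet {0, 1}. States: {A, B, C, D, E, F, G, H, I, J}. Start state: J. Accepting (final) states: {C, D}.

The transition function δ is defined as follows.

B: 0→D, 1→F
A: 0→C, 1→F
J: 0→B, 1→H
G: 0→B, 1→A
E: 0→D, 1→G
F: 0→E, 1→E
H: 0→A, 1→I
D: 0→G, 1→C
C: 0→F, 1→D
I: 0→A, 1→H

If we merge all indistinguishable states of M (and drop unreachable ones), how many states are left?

4

Initial partition by acceptance: {C,D} | {A,B,E,F,G,H,I,J}.
On input 0, block {A,B,E,F,G,H,I,J} splits into {F,G,H,I,J} and {A,B,E}.
Split {F,G,H,I,J} by δ(·,1) → {H,I,J} and {F,G}.
Stable partition: {C,D} | {H,I,J} | {A,B,E} | {F,G} — 4 equivalence classes.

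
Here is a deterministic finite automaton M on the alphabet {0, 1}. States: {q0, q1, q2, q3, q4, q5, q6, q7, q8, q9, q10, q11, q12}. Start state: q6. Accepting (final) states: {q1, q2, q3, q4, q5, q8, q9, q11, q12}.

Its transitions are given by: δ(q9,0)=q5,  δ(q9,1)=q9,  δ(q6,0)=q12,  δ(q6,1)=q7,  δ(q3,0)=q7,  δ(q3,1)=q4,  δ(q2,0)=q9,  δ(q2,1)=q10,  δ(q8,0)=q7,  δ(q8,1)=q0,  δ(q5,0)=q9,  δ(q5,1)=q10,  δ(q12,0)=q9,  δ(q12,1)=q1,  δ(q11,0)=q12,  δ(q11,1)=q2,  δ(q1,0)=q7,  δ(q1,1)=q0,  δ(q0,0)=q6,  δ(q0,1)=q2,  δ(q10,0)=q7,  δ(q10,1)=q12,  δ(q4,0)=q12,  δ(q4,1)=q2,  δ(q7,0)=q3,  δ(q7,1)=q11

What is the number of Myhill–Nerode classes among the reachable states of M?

10

Reachable states from the start: {q0,q1,q2,q3,q4,q5,q6,q7,q9,q10,q11,q12}. Unreachable: {q8} — drop them.
Initial partition by acceptance: {q1,q2,q3,q4,q5,q9,q11,q12} | {q0,q6,q7,q10}.
Split {q1,q2,q3,q4,q5,q9,q11,q12} by δ(·,0) → {q2,q4,q5,q9,q11,q12} and {q1,q3}.
Split {q2,q4,q5,q9,q11,q12} by δ(·,1) → {q4,q9,q11} and {q2,q5} and {q12}.
On input 0, block {q4,q9,q11} splits into {q4,q11} and {q9}.
On input 0, block {q0,q6,q7,q10} splits into {q0,q10} and {q6} and {q7}.
On input 0, block {q0,q10} splits into {q0} and {q10}.
On input 1, block {q1,q3} splits into {q1} and {q3}.
Stable partition: {q4,q11} | {q0} | {q1} | {q2,q5} | {q12} | {q9} | {q6} | {q7} | {q10} | {q3} — 10 equivalence classes.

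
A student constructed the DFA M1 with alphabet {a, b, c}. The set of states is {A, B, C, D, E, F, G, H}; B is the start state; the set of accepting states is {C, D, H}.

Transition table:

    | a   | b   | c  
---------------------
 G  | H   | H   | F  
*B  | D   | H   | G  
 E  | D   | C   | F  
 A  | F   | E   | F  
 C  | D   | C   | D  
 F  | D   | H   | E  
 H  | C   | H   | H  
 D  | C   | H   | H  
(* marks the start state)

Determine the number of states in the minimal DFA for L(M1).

2

Reachable states from the start: {B,C,D,E,F,G,H}. Unreachable: {A} — drop them.
Initial partition by acceptance: {C,D,H} | {B,E,F,G}.
No further refinement is possible. Final partition (2 blocks): {C,D,H} | {B,E,F,G}.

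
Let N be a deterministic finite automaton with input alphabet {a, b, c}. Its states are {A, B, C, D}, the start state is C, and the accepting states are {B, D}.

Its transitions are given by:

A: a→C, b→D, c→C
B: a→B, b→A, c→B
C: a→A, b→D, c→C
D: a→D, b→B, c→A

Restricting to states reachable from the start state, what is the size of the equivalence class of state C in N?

Start with accepting vs non-accepting: {B,D} | {A,C}.
Refine {B,D} on symbol b: members go to different blocks, giving {B} and {D}.
Stable partition: {B} | {A,C} | {D} — 3 equivalence classes.
The equivalence class containing C is {A,C}, of size 2.

2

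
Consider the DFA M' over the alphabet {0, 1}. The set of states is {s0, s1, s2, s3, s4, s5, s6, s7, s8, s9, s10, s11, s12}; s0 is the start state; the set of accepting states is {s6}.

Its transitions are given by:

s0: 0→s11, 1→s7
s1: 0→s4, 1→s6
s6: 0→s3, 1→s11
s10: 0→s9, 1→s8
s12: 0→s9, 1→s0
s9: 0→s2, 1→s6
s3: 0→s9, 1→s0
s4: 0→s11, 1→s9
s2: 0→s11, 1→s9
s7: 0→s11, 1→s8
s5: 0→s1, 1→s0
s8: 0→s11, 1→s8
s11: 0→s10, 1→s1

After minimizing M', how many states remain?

Reachable states from the start: {s0,s1,s2,s3,s4,s6,s7,s8,s9,s10,s11}. Unreachable: {s5,s12} — drop them.
Start with accepting vs non-accepting: {s6} | {s0,s1,s2,s3,s4,s7,s8,s9,s10,s11}.
Refine {s0,s1,s2,s3,s4,s7,s8,s9,s10,s11} on symbol 1: members go to different blocks, giving {s0,s2,s3,s4,s7,s8,s10,s11} and {s1,s9}.
Refine {s0,s2,s3,s4,s7,s8,s10,s11} on symbol 0: members go to different blocks, giving {s0,s2,s4,s7,s8,s11} and {s3,s10}.
Split {s0,s2,s4,s7,s8,s11} by δ(·,0) → {s0,s2,s4,s7,s8} and {s11}.
On input 1, block {s0,s2,s4,s7,s8} splits into {s0,s7,s8} and {s2,s4}.
No further refinement is possible. Final partition (6 blocks): {s6} | {s0,s7,s8} | {s1,s9} | {s3,s10} | {s11} | {s2,s4}.

6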